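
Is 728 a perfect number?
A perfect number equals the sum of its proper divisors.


Proper divisors of 728: 1, 2, 4, 7, 8, 13, 14, 26, 28, 52, 56, 91, 104, 182, 364
Sum = 1 + 2 + 4 + 7 + 8 + 13 + 14 + 26 + 28 + 52 + 56 + 91 + 104 + 182 + 364 = 952

No, 728 is not perfect (952 ≠ 728)


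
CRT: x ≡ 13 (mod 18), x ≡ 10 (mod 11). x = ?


M = 18*11 = 198
M1 = M/18 = 11, M2 = M/11 = 18
M1^(-1) mod 18 = 5, M2^(-1) mod 11 = 8
x = 13*11*5 + 10*18*8 = 2155
2155 mod 198 = 175
Check: 175 mod 18 = 13 ✓, 175 mod 11 = 10 ✓

x ≡ 175 (mod 198)


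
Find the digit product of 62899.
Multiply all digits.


6 × 2 × 8 × 9 × 9 = 7776


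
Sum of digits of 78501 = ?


7 + 8 + 5 + 0 + 1 = 21


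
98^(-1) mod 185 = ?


Use the extended Euclidean algorithm on (185, 98); each row r = 185*s + 98*t:
r=185, s=1, t=0
r=98, s=0, t=1
q=1: r=87, s=1, t=-1   [185*(1) + 98*(-1) = 87]
q=1: r=11, s=-1, t=2   [185*(-1) + 98*(2) = 11]
q=7: r=10, s=8, t=-15   [185*(8) + 98*(-15) = 10]
q=1: r=1, s=-9, t=17   [185*(-9) + 98*(17) = 1]
q=10: r=0, s=98, t=-185   [185*(98) + 98*(-185) = 0]
GCD = 1 with t = 17, so 98*(17) ≡ 1 (mod 185)
Inverse = 17 mod 185 = 17
Check: 98 * 17 = 1666 ≡ 1 (mod 185)

98^(-1) ≡ 17 (mod 185)


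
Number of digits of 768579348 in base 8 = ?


768579348 in base 8 = 5563713424
Number of digits = 10

10 digits (base 8)


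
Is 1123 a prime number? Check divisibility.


Check divisors up to sqrt(1123) = 33.5112
No divisors found.
1123 is prime.

Yes, 1123 is prime


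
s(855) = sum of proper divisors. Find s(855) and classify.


Proper divisors: 1, 3, 5, 9, 15, 19, 45, 57, 95, 171, 285
Sum = 1 + 3 + 5 + 9 + 15 + 19 + 45 + 57 + 95 + 171 + 285 = 705
705 < 855 → deficient

s(855) = 705 (deficient)


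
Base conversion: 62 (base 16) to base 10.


62 (base 16) = 98 (decimal)
98 (decimal) = 98 (base 10)


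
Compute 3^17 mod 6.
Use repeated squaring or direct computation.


3^1 mod 6 = 3
3^2 mod 6 = 3
3^3 mod 6 = 3
3^4 mod 6 = 3
3^5 mod 6 = 3
3^6 mod 6 = 3
3^7 mod 6 = 3
3^8 mod 6 = 3
3^9 mod 6 = 3
3^10 mod 6 = 3
3^11 mod 6 = 3
3^12 mod 6 = 3
3^13 mod 6 = 3
3^14 mod 6 = 3
3^15 mod 6 = 3
3^16 mod 6 = 3
3^17 mod 6 = 3


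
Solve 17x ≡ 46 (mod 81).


GCD(17, 81) = 1, unique solution
a^(-1) mod 81 = 62
x = 62 * 46 mod 81 = 17

x ≡ 17 (mod 81)


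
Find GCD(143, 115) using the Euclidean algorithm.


143 = 1 * 115 + 28
115 = 4 * 28 + 3
28 = 9 * 3 + 1
3 = 3 * 1 + 0
GCD = 1


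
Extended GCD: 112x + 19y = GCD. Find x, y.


Tabular extended Euclidean (each row: r = 112*s + 19*t):
r=112, s=1, t=0
r=19, s=0, t=1
q=5: r=17, s=1, t=-5   [112*(1) + 19*(-5) = 17]
q=1: r=2, s=-1, t=6   [112*(-1) + 19*(6) = 2]
q=8: r=1, s=9, t=-53   [112*(9) + 19*(-53) = 1]
q=2: r=0, s=-19, t=112   [112*(-19) + 19*(112) = 0]
GCD = 1; from the row with r=1: x=9, y=-53
Check: 112*(9) + 19*(-53) = 1008 - 1007 = 1

GCD = 1, x = 9, y = -53


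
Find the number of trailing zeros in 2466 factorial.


floor(2466/5) = 493
floor(2466/25) = 98
floor(2466/125) = 19
floor(2466/625) = 3
Total = 613

613 trailing zeros


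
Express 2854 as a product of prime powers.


2854 / 2 = 1427
1427 / 1427 = 1
2854 = 2 × 1427


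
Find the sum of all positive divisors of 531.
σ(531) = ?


Divisors of 531: 1, 3, 9, 59, 177, 531
Sum = 1 + 3 + 9 + 59 + 177 + 531 = 780

σ(531) = 780


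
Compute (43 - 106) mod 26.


43 - 106 = -63
-63 mod 26 = 15


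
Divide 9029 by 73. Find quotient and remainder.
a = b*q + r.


9029 = 73 * 123 + 50
Check: 8979 + 50 = 9029

q = 123, r = 50


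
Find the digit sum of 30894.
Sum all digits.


3 + 0 + 8 + 9 + 4 = 24


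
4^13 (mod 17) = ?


4^1 mod 17 = 4
4^2 mod 17 = 16
4^3 mod 17 = 13
4^4 mod 17 = 1
4^5 mod 17 = 4
4^6 mod 17 = 16
4^7 mod 17 = 13
4^8 mod 17 = 1
4^9 mod 17 = 4
4^10 mod 17 = 16
4^11 mod 17 = 13
4^12 mod 17 = 1
4^13 mod 17 = 4


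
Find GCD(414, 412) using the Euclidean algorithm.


414 = 1 * 412 + 2
412 = 206 * 2 + 0
GCD = 2


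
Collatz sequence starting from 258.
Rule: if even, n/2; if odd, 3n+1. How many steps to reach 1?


258 → 129 → 388 → 194 → 97 → 292 → 146 → 73 → 220 → 110 → 55 → 166 → 83 → 250 → 125 → 376 → 188 → 94 → 47 → 142 → 71 → 214 → 107 → 322 → 161 → 484 → 242 → 121 → 364 → 182 → 91 → 274 → 137 → 412 → 206 → 103 → 310 → 155 → 466 → 233 → 700 → 350 → 175 → 526 → 263 → 790 → 395 → 1186 → 593 → 1780 → 890 → 445 → 1336 → 668 → 334 → 167 → 502 → 251 → 754 → 377 → 1132 → 566 → 283 → 850 → 425 → 1276 → 638 → 319 → 958 → 479 → 1438 → 719 → 2158 → 1079 → 3238 → 1619 → 4858 → 2429 → 7288 → 3644 → 1822 → 911 → 2734 → 1367 → 4102 → 2051 → 6154 → 3077 → 9232 → 4616 → 2308 → 1154 → 577 → 1732 → 866 → 433 → 1300 → 650 → 325 → 976 → 488 → 244 → 122 → 61 → 184 → 92 → 46 → 23 → 70 → 35 → 106 → 53 → 160 → 80 → 40 → 20 → 10 → 5 → 16 → 8 → 4 → 2 → 1
Total steps = 122

122 steps


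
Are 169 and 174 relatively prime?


Euclidean algorithm:
174 = 1 * 169 + 5
169 = 33 * 5 + 4
5 = 1 * 4 + 1
4 = 4 * 1 + 0
GCD(169, 174) = 1

Yes, coprime (GCD = 1)


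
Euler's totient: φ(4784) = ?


4784 = 2^4 × 13 × 23
Prime factors: 2, 13, 23
φ(4784) = 4784 × (1-1/2) × (1-1/13) × (1-1/23)
= 4784 × 1/2 × 12/13 × 22/23 = 2112

φ(4784) = 2112


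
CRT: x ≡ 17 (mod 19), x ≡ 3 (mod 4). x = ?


M = 19*4 = 76
M1 = M/19 = 4, M2 = M/4 = 19
M1^(-1) mod 19 = 5, M2^(-1) mod 4 = 3
x = 17*4*5 + 3*19*3 = 511
511 mod 76 = 55
Check: 55 mod 19 = 17 ✓, 55 mod 4 = 3 ✓

x ≡ 55 (mod 76)


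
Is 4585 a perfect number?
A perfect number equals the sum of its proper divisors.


Proper divisors of 4585: 1, 5, 7, 35, 131, 655, 917
Sum = 1 + 5 + 7 + 35 + 131 + 655 + 917 = 1751

No, 4585 is not perfect (1751 ≠ 4585)


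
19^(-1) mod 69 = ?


Use the extended Euclidean algorithm on (69, 19); each row r = 69*s + 19*t:
r=69, s=1, t=0
r=19, s=0, t=1
q=3: r=12, s=1, t=-3   [69*(1) + 19*(-3) = 12]
q=1: r=7, s=-1, t=4   [69*(-1) + 19*(4) = 7]
q=1: r=5, s=2, t=-7   [69*(2) + 19*(-7) = 5]
q=1: r=2, s=-3, t=11   [69*(-3) + 19*(11) = 2]
q=2: r=1, s=8, t=-29   [69*(8) + 19*(-29) = 1]
q=2: r=0, s=-19, t=69   [69*(-19) + 19*(69) = 0]
GCD = 1 with t = -29, so 19*(-29) ≡ 1 (mod 69)
Inverse = -29 mod 69 = 40
Check: 19 * 40 = 760 ≡ 1 (mod 69)

19^(-1) ≡ 40 (mod 69)


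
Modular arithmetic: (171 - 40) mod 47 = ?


171 - 40 = 131
131 mod 47 = 37


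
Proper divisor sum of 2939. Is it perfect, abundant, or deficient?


Proper divisors: 1
Sum = 1 = 1
1 < 2939 → deficient

s(2939) = 1 (deficient)


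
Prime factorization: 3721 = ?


3721 / 61 = 61
61 / 61 = 1
3721 = 61^2


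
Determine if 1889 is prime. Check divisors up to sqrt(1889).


Check divisors up to sqrt(1889) = 43.4626
No divisors found.
1889 is prime.

Yes, 1889 is prime


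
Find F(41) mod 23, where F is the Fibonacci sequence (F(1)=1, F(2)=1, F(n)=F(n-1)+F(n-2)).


F(k) mod 23 for k=1..41:
1, 1, 2, 3, 5, 8, 13, 21, 11, 9, 20, 6, 3, 9, 12, 21, 10, 8, 18, 3, 21, 1, 22, 0, 22, 22, 21, 20, 18, 15, 10, 2, 12, 14, 3, 17, 20, 14, 11, 2, 13
F(41) mod 23 = 13


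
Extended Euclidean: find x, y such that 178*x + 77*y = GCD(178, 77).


Tabular extended Euclidean (each row: r = 178*s + 77*t):
r=178, s=1, t=0
r=77, s=0, t=1
q=2: r=24, s=1, t=-2   [178*(1) + 77*(-2) = 24]
q=3: r=5, s=-3, t=7   [178*(-3) + 77*(7) = 5]
q=4: r=4, s=13, t=-30   [178*(13) + 77*(-30) = 4]
q=1: r=1, s=-16, t=37   [178*(-16) + 77*(37) = 1]
q=4: r=0, s=77, t=-178   [178*(77) + 77*(-178) = 0]
GCD = 1; from the row with r=1: x=-16, y=37
Check: 178*(-16) + 77*(37) = -2848 + 2849 = 1

GCD = 1, x = -16, y = 37


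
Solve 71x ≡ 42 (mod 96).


GCD(71, 96) = 1, unique solution
a^(-1) mod 96 = 23
x = 23 * 42 mod 96 = 6

x ≡ 6 (mod 96)


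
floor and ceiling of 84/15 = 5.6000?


84/15 = 5.6000
floor = 5
ceil = 6

floor = 5, ceil = 6


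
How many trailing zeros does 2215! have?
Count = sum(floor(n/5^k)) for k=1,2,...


floor(2215/5) = 443
floor(2215/25) = 88
floor(2215/125) = 17
floor(2215/625) = 3
Total = 551

551 trailing zeros


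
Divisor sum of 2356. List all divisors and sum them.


Divisors of 2356: 1, 2, 4, 19, 31, 38, 62, 76, 124, 589, 1178, 2356
Sum = 1 + 2 + 4 + 19 + 31 + 38 + 62 + 76 + 124 + 589 + 1178 + 2356 = 4480

σ(2356) = 4480


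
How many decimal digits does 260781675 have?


260781675 has 9 digits in base 10
floor(log10(260781675)) + 1 = floor(8.4163) + 1 = 9

9 digits (base 10)


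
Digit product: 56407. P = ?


5 × 6 × 4 × 0 × 7 = 0


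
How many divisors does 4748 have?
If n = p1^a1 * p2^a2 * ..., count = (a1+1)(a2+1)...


4748 = 2^2 × 1187^1
d(4748) = (2+1) × (1+1) = 6

6 divisors


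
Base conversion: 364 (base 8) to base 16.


364 (base 8) = 244 (decimal)
244 (decimal) = F4 (base 16)


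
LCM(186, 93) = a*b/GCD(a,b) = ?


GCD(186, 93) = 93
LCM = 186*93/93 = 17298/93 = 186

LCM = 186


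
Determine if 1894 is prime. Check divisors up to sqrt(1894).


1894 / 2 = 947 (exact division)
1894 is NOT prime.

No, 1894 is not prime


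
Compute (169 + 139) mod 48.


169 + 139 = 308
308 mod 48 = 20


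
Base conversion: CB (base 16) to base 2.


CB (base 16) = 203 (decimal)
203 (decimal) = 11001011 (base 2)


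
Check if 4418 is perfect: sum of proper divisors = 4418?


Proper divisors of 4418: 1, 2, 47, 94, 2209
Sum = 1 + 2 + 47 + 94 + 2209 = 2353

No, 4418 is not perfect (2353 ≠ 4418)


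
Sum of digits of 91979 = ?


9 + 1 + 9 + 7 + 9 = 35


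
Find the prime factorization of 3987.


3987 / 3 = 1329
1329 / 3 = 443
443 / 443 = 1
3987 = 3^2 × 443


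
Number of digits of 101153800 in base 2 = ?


101153800 in base 2 = 110000001110111110000001000
Number of digits = 27

27 digits (base 2)


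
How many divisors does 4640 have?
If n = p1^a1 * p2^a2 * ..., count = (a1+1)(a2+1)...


4640 = 2^5 × 5^1 × 29^1
d(4640) = (5+1) × (1+1) × (1+1) = 24

24 divisors


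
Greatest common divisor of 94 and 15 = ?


94 = 6 * 15 + 4
15 = 3 * 4 + 3
4 = 1 * 3 + 1
3 = 3 * 1 + 0
GCD = 1


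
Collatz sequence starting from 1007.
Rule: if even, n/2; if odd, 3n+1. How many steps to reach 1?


1007 → 3022 → 1511 → 4534 → 2267 → 6802 → 3401 → 10204 → 5102 → 2551 → 7654 → 3827 → 11482 → 5741 → 17224 → 8612 → 4306 → 2153 → 6460 → 3230 → 1615 → 4846 → 2423 → 7270 → 3635 → 10906 → 5453 → 16360 → 8180 → 4090 → 2045 → 6136 → 3068 → 1534 → 767 → 2302 → 1151 → 3454 → 1727 → 5182 → 2591 → 7774 → 3887 → 11662 → 5831 → 17494 → 8747 → 26242 → 13121 → 39364 → 19682 → 9841 → 29524 → 14762 → 7381 → 22144 → 11072 → 5536 → 2768 → 1384 → 692 → 346 → 173 → 520 → 260 → 130 → 65 → 196 → 98 → 49 → 148 → 74 → 37 → 112 → 56 → 28 → 14 → 7 → 22 → 11 → 34 → 17 → 52 → 26 → 13 → 40 → 20 → 10 → 5 → 16 → 8 → 4 → 2 → 1
Total steps = 93

93 steps


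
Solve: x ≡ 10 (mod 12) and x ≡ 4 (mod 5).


M = 12*5 = 60
M1 = M/12 = 5, M2 = M/5 = 12
M1^(-1) mod 12 = 5, M2^(-1) mod 5 = 3
x = 10*5*5 + 4*12*3 = 394
394 mod 60 = 34
Check: 34 mod 12 = 10 ✓, 34 mod 5 = 4 ✓

x ≡ 34 (mod 60)


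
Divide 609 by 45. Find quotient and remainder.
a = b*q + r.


609 = 45 * 13 + 24
Check: 585 + 24 = 609

q = 13, r = 24


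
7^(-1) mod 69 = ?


Use the extended Euclidean algorithm on (69, 7); each row r = 69*s + 7*t:
r=69, s=1, t=0
r=7, s=0, t=1
q=9: r=6, s=1, t=-9   [69*(1) + 7*(-9) = 6]
q=1: r=1, s=-1, t=10   [69*(-1) + 7*(10) = 1]
q=6: r=0, s=7, t=-69   [69*(7) + 7*(-69) = 0]
GCD = 1 with t = 10, so 7*(10) ≡ 1 (mod 69)
Inverse = 10 mod 69 = 10
Check: 7 * 10 = 70 ≡ 1 (mod 69)

7^(-1) ≡ 10 (mod 69)


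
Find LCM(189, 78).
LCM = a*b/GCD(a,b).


GCD(189, 78) = 3
LCM = 189*78/3 = 14742/3 = 4914

LCM = 4914


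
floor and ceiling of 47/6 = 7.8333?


47/6 = 7.8333
floor = 7
ceil = 8

floor = 7, ceil = 8


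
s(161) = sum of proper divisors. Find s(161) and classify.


Proper divisors: 1, 7, 23
Sum = 1 + 7 + 23 = 31
31 < 161 → deficient

s(161) = 31 (deficient)


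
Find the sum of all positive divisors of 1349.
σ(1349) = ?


Divisors of 1349: 1, 19, 71, 1349
Sum = 1 + 19 + 71 + 1349 = 1440

σ(1349) = 1440


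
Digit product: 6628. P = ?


6 × 6 × 2 × 8 = 576


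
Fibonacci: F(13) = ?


Sequence: 1, 1, 2, 3, 5, 8, 13, 21, 34, 55, 89, 144, 233
F(13) = 233


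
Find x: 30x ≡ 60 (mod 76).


GCD(30, 76) = 2 divides 60
Divide: 15x ≡ 30 (mod 38)
x ≡ 2 (mod 38)


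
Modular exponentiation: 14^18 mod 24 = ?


14^1 mod 24 = 14
14^2 mod 24 = 4
14^3 mod 24 = 8
14^4 mod 24 = 16
14^5 mod 24 = 8
14^6 mod 24 = 16
14^7 mod 24 = 8
14^8 mod 24 = 16
14^9 mod 24 = 8
14^10 mod 24 = 16
14^11 mod 24 = 8
14^12 mod 24 = 16
14^13 mod 24 = 8
14^14 mod 24 = 16
14^15 mod 24 = 8
14^16 mod 24 = 16
14^17 mod 24 = 8
14^18 mod 24 = 16


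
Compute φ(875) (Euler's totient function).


875 = 5^3 × 7
Prime factors: 5, 7
φ(875) = 875 × (1-1/5) × (1-1/7)
= 875 × 4/5 × 6/7 = 600

φ(875) = 600


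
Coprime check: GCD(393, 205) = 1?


Euclidean algorithm:
393 = 1 * 205 + 188
205 = 1 * 188 + 17
188 = 11 * 17 + 1
17 = 17 * 1 + 0
GCD(393, 205) = 1

Yes, coprime (GCD = 1)


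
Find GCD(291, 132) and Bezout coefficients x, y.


Tabular extended Euclidean (each row: r = 291*s + 132*t):
r=291, s=1, t=0
r=132, s=0, t=1
q=2: r=27, s=1, t=-2   [291*(1) + 132*(-2) = 27]
q=4: r=24, s=-4, t=9   [291*(-4) + 132*(9) = 24]
q=1: r=3, s=5, t=-11   [291*(5) + 132*(-11) = 3]
q=8: r=0, s=-44, t=97   [291*(-44) + 132*(97) = 0]
GCD = 3; from the row with r=3: x=5, y=-11
Check: 291*(5) + 132*(-11) = 1455 - 1452 = 3

GCD = 3, x = 5, y = -11


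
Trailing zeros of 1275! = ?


floor(1275/5) = 255
floor(1275/25) = 51
floor(1275/125) = 10
floor(1275/625) = 2
Total = 318

318 trailing zeros


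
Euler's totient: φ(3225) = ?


3225 = 3 × 5^2 × 43
Prime factors: 3, 5, 43
φ(3225) = 3225 × (1-1/3) × (1-1/5) × (1-1/43)
= 3225 × 2/3 × 4/5 × 42/43 = 1680

φ(3225) = 1680


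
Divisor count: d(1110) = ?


1110 = 2^1 × 3^1 × 5^1 × 37^1
d(1110) = (1+1) × (1+1) × (1+1) × (1+1) = 16

16 divisors


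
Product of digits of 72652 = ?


7 × 2 × 6 × 5 × 2 = 840


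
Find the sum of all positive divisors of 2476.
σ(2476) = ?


Divisors of 2476: 1, 2, 4, 619, 1238, 2476
Sum = 1 + 2 + 4 + 619 + 1238 + 2476 = 4340

σ(2476) = 4340


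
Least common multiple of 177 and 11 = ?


GCD(177, 11) = 1
LCM = 177*11/1 = 1947/1 = 1947

LCM = 1947


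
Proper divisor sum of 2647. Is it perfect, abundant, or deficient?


Proper divisors: 1
Sum = 1 = 1
1 < 2647 → deficient

s(2647) = 1 (deficient)


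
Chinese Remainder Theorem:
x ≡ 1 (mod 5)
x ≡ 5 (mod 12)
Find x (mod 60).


M = 5*12 = 60
M1 = M/5 = 12, M2 = M/12 = 5
M1^(-1) mod 5 = 3, M2^(-1) mod 12 = 5
x = 1*12*3 + 5*5*5 = 161
161 mod 60 = 41
Check: 41 mod 5 = 1 ✓, 41 mod 12 = 5 ✓

x ≡ 41 (mod 60)


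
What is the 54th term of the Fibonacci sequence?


Sequence: 1, 1, 2, 3, 5, 8, 13, 21, 34, 55, 89, 144, 233, 377, 610, 987, 1597, 2584, 4181, 6765, 10946, 17711, 28657, 46368, 75025, 121393, 196418, 317811, 514229, 832040, 1346269, 2178309, 3524578, 5702887, 9227465, 14930352, 24157817, 39088169, 63245986, 102334155, 165580141, 267914296, 433494437, 701408733, 1134903170, 1836311903, 2971215073, 4807526976, 7778742049, 12586269025, 20365011074, 32951280099, 53316291173, 86267571272
F(54) = 86267571272


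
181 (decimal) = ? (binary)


181 (base 10) = 181 (decimal)
181 (decimal) = 10110101 (base 2)


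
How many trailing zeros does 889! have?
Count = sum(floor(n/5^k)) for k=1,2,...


floor(889/5) = 177
floor(889/25) = 35
floor(889/125) = 7
floor(889/625) = 1
Total = 220

220 trailing zeros


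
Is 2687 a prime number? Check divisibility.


Check divisors up to sqrt(2687) = 51.8363
No divisors found.
2687 is prime.

Yes, 2687 is prime


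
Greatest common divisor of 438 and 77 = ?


438 = 5 * 77 + 53
77 = 1 * 53 + 24
53 = 2 * 24 + 5
24 = 4 * 5 + 4
5 = 1 * 4 + 1
4 = 4 * 1 + 0
GCD = 1


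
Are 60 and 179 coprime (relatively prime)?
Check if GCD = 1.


Euclidean algorithm:
179 = 2 * 60 + 59
60 = 1 * 59 + 1
59 = 59 * 1 + 0
GCD(60, 179) = 1

Yes, coprime (GCD = 1)


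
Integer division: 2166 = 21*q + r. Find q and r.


2166 = 21 * 103 + 3
Check: 2163 + 3 = 2166

q = 103, r = 3


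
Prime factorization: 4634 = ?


4634 / 2 = 2317
2317 / 7 = 331
331 / 331 = 1
4634 = 2 × 7 × 331


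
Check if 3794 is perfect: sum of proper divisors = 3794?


Proper divisors of 3794: 1, 2, 7, 14, 271, 542, 1897
Sum = 1 + 2 + 7 + 14 + 271 + 542 + 1897 = 2734

No, 3794 is not perfect (2734 ≠ 3794)


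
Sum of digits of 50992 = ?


5 + 0 + 9 + 9 + 2 = 25


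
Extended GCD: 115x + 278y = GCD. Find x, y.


Tabular extended Euclidean (each row: r = 115*s + 278*t):
r=115, s=1, t=0
r=278, s=0, t=1
q=0: r=115, s=1, t=0   [115*(1) + 278*(0) = 115]
q=2: r=48, s=-2, t=1   [115*(-2) + 278*(1) = 48]
q=2: r=19, s=5, t=-2   [115*(5) + 278*(-2) = 19]
q=2: r=10, s=-12, t=5   [115*(-12) + 278*(5) = 10]
q=1: r=9, s=17, t=-7   [115*(17) + 278*(-7) = 9]
q=1: r=1, s=-29, t=12   [115*(-29) + 278*(12) = 1]
q=9: r=0, s=278, t=-115   [115*(278) + 278*(-115) = 0]
GCD = 1; from the row with r=1: x=-29, y=12
Check: 115*(-29) + 278*(12) = -3335 + 3336 = 1

GCD = 1, x = -29, y = 12


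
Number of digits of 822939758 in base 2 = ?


822939758 in base 2 = 110001000011010001000001101110
Number of digits = 30

30 digits (base 2)


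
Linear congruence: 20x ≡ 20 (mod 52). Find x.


GCD(20, 52) = 4 divides 20
Divide: 5x ≡ 5 (mod 13)
x ≡ 1 (mod 13)


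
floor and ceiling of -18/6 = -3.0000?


-18/6 = -3.0000
floor = -3
ceil = -3

floor = -3, ceil = -3


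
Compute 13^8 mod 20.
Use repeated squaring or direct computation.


13^1 mod 20 = 13
13^2 mod 20 = 9
13^3 mod 20 = 17
13^4 mod 20 = 1
13^5 mod 20 = 13
13^6 mod 20 = 9
13^7 mod 20 = 17
13^8 mod 20 = 1


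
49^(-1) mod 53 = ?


Use the extended Euclidean algorithm on (53, 49); each row r = 53*s + 49*t:
r=53, s=1, t=0
r=49, s=0, t=1
q=1: r=4, s=1, t=-1   [53*(1) + 49*(-1) = 4]
q=12: r=1, s=-12, t=13   [53*(-12) + 49*(13) = 1]
q=4: r=0, s=49, t=-53   [53*(49) + 49*(-53) = 0]
GCD = 1 with t = 13, so 49*(13) ≡ 1 (mod 53)
Inverse = 13 mod 53 = 13
Check: 49 * 13 = 637 ≡ 1 (mod 53)

49^(-1) ≡ 13 (mod 53)


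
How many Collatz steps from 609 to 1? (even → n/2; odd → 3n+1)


609 → 1828 → 914 → 457 → 1372 → 686 → 343 → 1030 → 515 → 1546 → 773 → 2320 → 1160 → 580 → 290 → 145 → 436 → 218 → 109 → 328 → 164 → 82 → 41 → 124 → 62 → 31 → 94 → 47 → 142 → 71 → 214 → 107 → 322 → 161 → 484 → 242 → 121 → 364 → 182 → 91 → 274 → 137 → 412 → 206 → 103 → 310 → 155 → 466 → 233 → 700 → 350 → 175 → 526 → 263 → 790 → 395 → 1186 → 593 → 1780 → 890 → 445 → 1336 → 668 → 334 → 167 → 502 → 251 → 754 → 377 → 1132 → 566 → 283 → 850 → 425 → 1276 → 638 → 319 → 958 → 479 → 1438 → 719 → 2158 → 1079 → 3238 → 1619 → 4858 → 2429 → 7288 → 3644 → 1822 → 911 → 2734 → 1367 → 4102 → 2051 → 6154 → 3077 → 9232 → 4616 → 2308 → 1154 → 577 → 1732 → 866 → 433 → 1300 → 650 → 325 → 976 → 488 → 244 → 122 → 61 → 184 → 92 → 46 → 23 → 70 → 35 → 106 → 53 → 160 → 80 → 40 → 20 → 10 → 5 → 16 → 8 → 4 → 2 → 1
Total steps = 131

131 steps


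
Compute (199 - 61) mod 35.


199 - 61 = 138
138 mod 35 = 33


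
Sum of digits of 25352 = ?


2 + 5 + 3 + 5 + 2 = 17


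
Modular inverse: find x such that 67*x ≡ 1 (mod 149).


Use the extended Euclidean algorithm on (149, 67); each row r = 149*s + 67*t:
r=149, s=1, t=0
r=67, s=0, t=1
q=2: r=15, s=1, t=-2   [149*(1) + 67*(-2) = 15]
q=4: r=7, s=-4, t=9   [149*(-4) + 67*(9) = 7]
q=2: r=1, s=9, t=-20   [149*(9) + 67*(-20) = 1]
q=7: r=0, s=-67, t=149   [149*(-67) + 67*(149) = 0]
GCD = 1 with t = -20, so 67*(-20) ≡ 1 (mod 149)
Inverse = -20 mod 149 = 129
Check: 67 * 129 = 8643 ≡ 1 (mod 149)

67^(-1) ≡ 129 (mod 149)


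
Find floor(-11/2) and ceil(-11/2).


-11/2 = -5.5000
floor = -6
ceil = -5

floor = -6, ceil = -5


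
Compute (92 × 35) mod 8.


92 × 35 = 3220
3220 mod 8 = 4


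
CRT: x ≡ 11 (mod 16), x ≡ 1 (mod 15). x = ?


M = 16*15 = 240
M1 = M/16 = 15, M2 = M/15 = 16
M1^(-1) mod 16 = 15, M2^(-1) mod 15 = 1
x = 11*15*15 + 1*16*1 = 2491
2491 mod 240 = 91
Check: 91 mod 16 = 11 ✓, 91 mod 15 = 1 ✓

x ≡ 91 (mod 240)


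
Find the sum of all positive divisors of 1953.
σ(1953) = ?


Divisors of 1953: 1, 3, 7, 9, 21, 31, 63, 93, 217, 279, 651, 1953
Sum = 1 + 3 + 7 + 9 + 21 + 31 + 63 + 93 + 217 + 279 + 651 + 1953 = 3328

σ(1953) = 3328


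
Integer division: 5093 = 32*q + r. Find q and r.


5093 = 32 * 159 + 5
Check: 5088 + 5 = 5093

q = 159, r = 5


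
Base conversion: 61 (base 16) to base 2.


61 (base 16) = 97 (decimal)
97 (decimal) = 1100001 (base 2)


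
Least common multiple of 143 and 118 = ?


GCD(143, 118) = 1
LCM = 143*118/1 = 16874/1 = 16874

LCM = 16874


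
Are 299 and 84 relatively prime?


Euclidean algorithm:
299 = 3 * 84 + 47
84 = 1 * 47 + 37
47 = 1 * 37 + 10
37 = 3 * 10 + 7
10 = 1 * 7 + 3
7 = 2 * 3 + 1
3 = 3 * 1 + 0
GCD(299, 84) = 1

Yes, coprime (GCD = 1)


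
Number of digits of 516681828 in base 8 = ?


516681828 in base 8 = 3662770144
Number of digits = 10

10 digits (base 8)


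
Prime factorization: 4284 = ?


4284 / 2 = 2142
2142 / 2 = 1071
1071 / 3 = 357
357 / 3 = 119
119 / 7 = 17
17 / 17 = 1
4284 = 2^2 × 3^2 × 7 × 17


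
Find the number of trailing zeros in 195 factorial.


floor(195/5) = 39
floor(195/25) = 7
floor(195/125) = 1
Total = 47

47 trailing zeros


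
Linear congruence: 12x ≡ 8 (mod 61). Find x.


GCD(12, 61) = 1, unique solution
a^(-1) mod 61 = 56
x = 56 * 8 mod 61 = 21

x ≡ 21 (mod 61)


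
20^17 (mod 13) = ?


20^1 mod 13 = 7
20^2 mod 13 = 10
20^3 mod 13 = 5
20^4 mod 13 = 9
20^5 mod 13 = 11
20^6 mod 13 = 12
20^7 mod 13 = 6
20^8 mod 13 = 3
20^9 mod 13 = 8
20^10 mod 13 = 4
20^11 mod 13 = 2
20^12 mod 13 = 1
20^13 mod 13 = 7
20^14 mod 13 = 10
20^15 mod 13 = 5
20^16 mod 13 = 9
20^17 mod 13 = 11


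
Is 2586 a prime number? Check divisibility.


2586 / 2 = 1293 (exact division)
2586 is NOT prime.

No, 2586 is not prime


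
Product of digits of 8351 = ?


8 × 3 × 5 × 1 = 120


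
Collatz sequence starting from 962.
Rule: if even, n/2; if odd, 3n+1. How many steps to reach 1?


962 → 481 → 1444 → 722 → 361 → 1084 → 542 → 271 → 814 → 407 → 1222 → 611 → 1834 → 917 → 2752 → 1376 → 688 → 344 → 172 → 86 → 43 → 130 → 65 → 196 → 98 → 49 → 148 → 74 → 37 → 112 → 56 → 28 → 14 → 7 → 22 → 11 → 34 → 17 → 52 → 26 → 13 → 40 → 20 → 10 → 5 → 16 → 8 → 4 → 2 → 1
Total steps = 49

49 steps


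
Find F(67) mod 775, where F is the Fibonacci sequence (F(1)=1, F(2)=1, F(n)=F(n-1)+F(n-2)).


F(k) mod 775 for k=1..67:
1, 1, 2, 3, 5, 8, 13, 21, 34, 55, 89, 144, 233, 377, 610, 212, 47, 259, 306, 565, 96, 661, 757, 643, 625, 493, 343, 61, 404, 465, 94, 559, 653, 437, 315, 752, 292, 269, 561, 55, 616, 671, 512, 408, 145, 553, 698, 476, 399, 100, 499, 599, 323, 147, 470, 617, 312, 154, 466, 620, 311, 156, 467, 623, 315, 163, 478
F(67) mod 775 = 478


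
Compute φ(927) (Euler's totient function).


927 = 3^2 × 103
Prime factors: 3, 103
φ(927) = 927 × (1-1/3) × (1-1/103)
= 927 × 2/3 × 102/103 = 612

φ(927) = 612


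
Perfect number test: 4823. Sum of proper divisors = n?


Proper divisors of 4823: 1, 7, 13, 53, 91, 371, 689
Sum = 1 + 7 + 13 + 53 + 91 + 371 + 689 = 1225

No, 4823 is not perfect (1225 ≠ 4823)


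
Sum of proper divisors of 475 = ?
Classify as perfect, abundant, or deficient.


Proper divisors: 1, 5, 19, 25, 95
Sum = 1 + 5 + 19 + 25 + 95 = 145
145 < 475 → deficient

s(475) = 145 (deficient)


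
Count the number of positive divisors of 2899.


2899 = 13^1 × 223^1
d(2899) = (1+1) × (1+1) = 4

4 divisors


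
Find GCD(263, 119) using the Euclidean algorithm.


263 = 2 * 119 + 25
119 = 4 * 25 + 19
25 = 1 * 19 + 6
19 = 3 * 6 + 1
6 = 6 * 1 + 0
GCD = 1


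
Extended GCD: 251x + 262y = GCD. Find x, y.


Tabular extended Euclidean (each row: r = 251*s + 262*t):
r=251, s=1, t=0
r=262, s=0, t=1
q=0: r=251, s=1, t=0   [251*(1) + 262*(0) = 251]
q=1: r=11, s=-1, t=1   [251*(-1) + 262*(1) = 11]
q=22: r=9, s=23, t=-22   [251*(23) + 262*(-22) = 9]
q=1: r=2, s=-24, t=23   [251*(-24) + 262*(23) = 2]
q=4: r=1, s=119, t=-114   [251*(119) + 262*(-114) = 1]
q=2: r=0, s=-262, t=251   [251*(-262) + 262*(251) = 0]
GCD = 1; from the row with r=1: x=119, y=-114
Check: 251*(119) + 262*(-114) = 29869 - 29868 = 1

GCD = 1, x = 119, y = -114


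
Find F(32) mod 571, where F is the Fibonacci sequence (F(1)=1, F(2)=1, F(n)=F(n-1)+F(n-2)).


F(k) mod 571 for k=1..32:
1, 1, 2, 3, 5, 8, 13, 21, 34, 55, 89, 144, 233, 377, 39, 416, 455, 300, 184, 484, 97, 10, 107, 117, 224, 341, 565, 335, 329, 93, 422, 515
F(32) mod 571 = 515


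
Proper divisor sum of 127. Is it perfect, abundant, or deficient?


Proper divisors: 1
Sum = 1 = 1
1 < 127 → deficient

s(127) = 1 (deficient)


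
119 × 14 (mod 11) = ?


119 × 14 = 1666
1666 mod 11 = 5


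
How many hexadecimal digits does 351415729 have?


351415729 in base 16 = 14F22DB1
Number of digits = 8

8 digits (base 16)


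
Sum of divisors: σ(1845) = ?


Divisors of 1845: 1, 3, 5, 9, 15, 41, 45, 123, 205, 369, 615, 1845
Sum = 1 + 3 + 5 + 9 + 15 + 41 + 45 + 123 + 205 + 369 + 615 + 1845 = 3276

σ(1845) = 3276


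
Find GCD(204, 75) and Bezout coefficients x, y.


Tabular extended Euclidean (each row: r = 204*s + 75*t):
r=204, s=1, t=0
r=75, s=0, t=1
q=2: r=54, s=1, t=-2   [204*(1) + 75*(-2) = 54]
q=1: r=21, s=-1, t=3   [204*(-1) + 75*(3) = 21]
q=2: r=12, s=3, t=-8   [204*(3) + 75*(-8) = 12]
q=1: r=9, s=-4, t=11   [204*(-4) + 75*(11) = 9]
q=1: r=3, s=7, t=-19   [204*(7) + 75*(-19) = 3]
q=3: r=0, s=-25, t=68   [204*(-25) + 75*(68) = 0]
GCD = 3; from the row with r=3: x=7, y=-19
Check: 204*(7) + 75*(-19) = 1428 - 1425 = 3

GCD = 3, x = 7, y = -19


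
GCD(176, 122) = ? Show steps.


176 = 1 * 122 + 54
122 = 2 * 54 + 14
54 = 3 * 14 + 12
14 = 1 * 12 + 2
12 = 6 * 2 + 0
GCD = 2


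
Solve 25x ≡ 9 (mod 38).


GCD(25, 38) = 1, unique solution
a^(-1) mod 38 = 35
x = 35 * 9 mod 38 = 11

x ≡ 11 (mod 38)


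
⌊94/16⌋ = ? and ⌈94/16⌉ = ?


94/16 = 5.8750
floor = 5
ceil = 6

floor = 5, ceil = 6


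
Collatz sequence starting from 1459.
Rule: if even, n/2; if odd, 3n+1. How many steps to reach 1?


1459 → 4378 → 2189 → 6568 → 3284 → 1642 → 821 → 2464 → 1232 → 616 → 308 → 154 → 77 → 232 → 116 → 58 → 29 → 88 → 44 → 22 → 11 → 34 → 17 → 52 → 26 → 13 → 40 → 20 → 10 → 5 → 16 → 8 → 4 → 2 → 1
Total steps = 34

34 steps


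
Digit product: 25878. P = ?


2 × 5 × 8 × 7 × 8 = 4480


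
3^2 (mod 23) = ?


3^1 mod 23 = 3
3^2 mod 23 = 9


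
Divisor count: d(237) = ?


237 = 3^1 × 79^1
d(237) = (1+1) × (1+1) = 4

4 divisors


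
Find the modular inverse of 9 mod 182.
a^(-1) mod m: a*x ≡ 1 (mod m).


Use the extended Euclidean algorithm on (182, 9); each row r = 182*s + 9*t:
r=182, s=1, t=0
r=9, s=0, t=1
q=20: r=2, s=1, t=-20   [182*(1) + 9*(-20) = 2]
q=4: r=1, s=-4, t=81   [182*(-4) + 9*(81) = 1]
q=2: r=0, s=9, t=-182   [182*(9) + 9*(-182) = 0]
GCD = 1 with t = 81, so 9*(81) ≡ 1 (mod 182)
Inverse = 81 mod 182 = 81
Check: 9 * 81 = 729 ≡ 1 (mod 182)

9^(-1) ≡ 81 (mod 182)


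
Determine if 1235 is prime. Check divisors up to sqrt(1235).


1235 / 5 = 247 (exact division)
1235 is NOT prime.

No, 1235 is not prime


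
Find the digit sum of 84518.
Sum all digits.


8 + 4 + 5 + 1 + 8 = 26


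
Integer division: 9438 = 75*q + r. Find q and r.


9438 = 75 * 125 + 63
Check: 9375 + 63 = 9438

q = 125, r = 63


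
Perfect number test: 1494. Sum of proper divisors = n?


Proper divisors of 1494: 1, 2, 3, 6, 9, 18, 83, 166, 249, 498, 747
Sum = 1 + 2 + 3 + 6 + 9 + 18 + 83 + 166 + 249 + 498 + 747 = 1782

No, 1494 is not perfect (1782 ≠ 1494)


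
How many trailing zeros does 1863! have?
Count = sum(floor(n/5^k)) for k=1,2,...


floor(1863/5) = 372
floor(1863/25) = 74
floor(1863/125) = 14
floor(1863/625) = 2
Total = 462

462 trailing zeros


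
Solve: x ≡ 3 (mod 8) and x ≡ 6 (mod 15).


M = 8*15 = 120
M1 = M/8 = 15, M2 = M/15 = 8
M1^(-1) mod 8 = 7, M2^(-1) mod 15 = 2
x = 3*15*7 + 6*8*2 = 411
411 mod 120 = 51
Check: 51 mod 8 = 3 ✓, 51 mod 15 = 6 ✓

x ≡ 51 (mod 120)


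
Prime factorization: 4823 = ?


4823 / 7 = 689
689 / 13 = 53
53 / 53 = 1
4823 = 7 × 13 × 53


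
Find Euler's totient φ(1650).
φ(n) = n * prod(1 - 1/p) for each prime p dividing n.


1650 = 2 × 3 × 5^2 × 11
Prime factors: 2, 3, 5, 11
φ(1650) = 1650 × (1-1/2) × (1-1/3) × (1-1/5) × (1-1/11)
= 1650 × 1/2 × 2/3 × 4/5 × 10/11 = 400

φ(1650) = 400


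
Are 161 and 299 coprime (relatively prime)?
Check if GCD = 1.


Euclidean algorithm:
299 = 1 * 161 + 138
161 = 1 * 138 + 23
138 = 6 * 23 + 0
GCD(161, 299) = 23

No, not coprime (GCD = 23)


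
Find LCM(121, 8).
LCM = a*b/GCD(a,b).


GCD(121, 8) = 1
LCM = 121*8/1 = 968/1 = 968

LCM = 968


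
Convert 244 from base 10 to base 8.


244 (base 10) = 244 (decimal)
244 (decimal) = 364 (base 8)


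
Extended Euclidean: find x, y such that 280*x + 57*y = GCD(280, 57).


Tabular extended Euclidean (each row: r = 280*s + 57*t):
r=280, s=1, t=0
r=57, s=0, t=1
q=4: r=52, s=1, t=-4   [280*(1) + 57*(-4) = 52]
q=1: r=5, s=-1, t=5   [280*(-1) + 57*(5) = 5]
q=10: r=2, s=11, t=-54   [280*(11) + 57*(-54) = 2]
q=2: r=1, s=-23, t=113   [280*(-23) + 57*(113) = 1]
q=2: r=0, s=57, t=-280   [280*(57) + 57*(-280) = 0]
GCD = 1; from the row with r=1: x=-23, y=113
Check: 280*(-23) + 57*(113) = -6440 + 6441 = 1

GCD = 1, x = -23, y = 113


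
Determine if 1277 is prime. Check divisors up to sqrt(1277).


Check divisors up to sqrt(1277) = 35.7351
No divisors found.
1277 is prime.

Yes, 1277 is prime


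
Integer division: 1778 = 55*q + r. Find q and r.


1778 = 55 * 32 + 18
Check: 1760 + 18 = 1778

q = 32, r = 18


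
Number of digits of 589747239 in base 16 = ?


589747239 in base 16 = 2326D427
Number of digits = 8

8 digits (base 16)


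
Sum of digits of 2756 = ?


2 + 7 + 5 + 6 = 20


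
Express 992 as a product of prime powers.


992 / 2 = 496
496 / 2 = 248
248 / 2 = 124
124 / 2 = 62
62 / 2 = 31
31 / 31 = 1
992 = 2^5 × 31


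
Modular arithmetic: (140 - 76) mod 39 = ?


140 - 76 = 64
64 mod 39 = 25


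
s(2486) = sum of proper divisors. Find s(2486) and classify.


Proper divisors: 1, 2, 11, 22, 113, 226, 1243
Sum = 1 + 2 + 11 + 22 + 113 + 226 + 1243 = 1618
1618 < 2486 → deficient

s(2486) = 1618 (deficient)


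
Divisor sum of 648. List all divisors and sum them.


Divisors of 648: 1, 2, 3, 4, 6, 8, 9, 12, 18, 24, 27, 36, 54, 72, 81, 108, 162, 216, 324, 648
Sum = 1 + 2 + 3 + 4 + 6 + 8 + 9 + 12 + 18 + 24 + 27 + 36 + 54 + 72 + 81 + 108 + 162 + 216 + 324 + 648 = 1815

σ(648) = 1815


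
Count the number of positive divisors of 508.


508 = 2^2 × 127^1
d(508) = (2+1) × (1+1) = 6

6 divisors


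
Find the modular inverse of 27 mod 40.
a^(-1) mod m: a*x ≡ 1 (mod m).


Use the extended Euclidean algorithm on (40, 27); each row r = 40*s + 27*t:
r=40, s=1, t=0
r=27, s=0, t=1
q=1: r=13, s=1, t=-1   [40*(1) + 27*(-1) = 13]
q=2: r=1, s=-2, t=3   [40*(-2) + 27*(3) = 1]
q=13: r=0, s=27, t=-40   [40*(27) + 27*(-40) = 0]
GCD = 1 with t = 3, so 27*(3) ≡ 1 (mod 40)
Inverse = 3 mod 40 = 3
Check: 27 * 3 = 81 ≡ 1 (mod 40)

27^(-1) ≡ 3 (mod 40)


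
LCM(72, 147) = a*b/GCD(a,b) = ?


GCD(72, 147) = 3
LCM = 72*147/3 = 10584/3 = 3528

LCM = 3528


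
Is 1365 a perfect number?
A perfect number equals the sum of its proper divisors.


Proper divisors of 1365: 1, 3, 5, 7, 13, 15, 21, 35, 39, 65, 91, 105, 195, 273, 455
Sum = 1 + 3 + 5 + 7 + 13 + 15 + 21 + 35 + 39 + 65 + 91 + 105 + 195 + 273 + 455 = 1323

No, 1365 is not perfect (1323 ≠ 1365)


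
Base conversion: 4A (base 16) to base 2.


4A (base 16) = 74 (decimal)
74 (decimal) = 1001010 (base 2)


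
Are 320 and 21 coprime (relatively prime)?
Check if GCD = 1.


Euclidean algorithm:
320 = 15 * 21 + 5
21 = 4 * 5 + 1
5 = 5 * 1 + 0
GCD(320, 21) = 1

Yes, coprime (GCD = 1)


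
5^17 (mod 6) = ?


5^1 mod 6 = 5
5^2 mod 6 = 1
5^3 mod 6 = 5
5^4 mod 6 = 1
5^5 mod 6 = 5
5^6 mod 6 = 1
5^7 mod 6 = 5
5^8 mod 6 = 1
5^9 mod 6 = 5
5^10 mod 6 = 1
5^11 mod 6 = 5
5^12 mod 6 = 1
5^13 mod 6 = 5
5^14 mod 6 = 1
5^15 mod 6 = 5
5^16 mod 6 = 1
5^17 mod 6 = 5


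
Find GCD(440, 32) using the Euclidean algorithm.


440 = 13 * 32 + 24
32 = 1 * 24 + 8
24 = 3 * 8 + 0
GCD = 8


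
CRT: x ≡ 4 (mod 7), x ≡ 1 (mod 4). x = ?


M = 7*4 = 28
M1 = M/7 = 4, M2 = M/4 = 7
M1^(-1) mod 7 = 2, M2^(-1) mod 4 = 3
x = 4*4*2 + 1*7*3 = 53
53 mod 28 = 25
Check: 25 mod 7 = 4 ✓, 25 mod 4 = 1 ✓

x ≡ 25 (mod 28)


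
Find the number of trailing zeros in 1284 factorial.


floor(1284/5) = 256
floor(1284/25) = 51
floor(1284/125) = 10
floor(1284/625) = 2
Total = 319

319 trailing zeros


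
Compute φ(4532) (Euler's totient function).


4532 = 2^2 × 11 × 103
Prime factors: 2, 11, 103
φ(4532) = 4532 × (1-1/2) × (1-1/11) × (1-1/103)
= 4532 × 1/2 × 10/11 × 102/103 = 2040

φ(4532) = 2040


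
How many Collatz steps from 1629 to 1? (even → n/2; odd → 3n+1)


1629 → 4888 → 2444 → 1222 → 611 → 1834 → 917 → 2752 → 1376 → 688 → 344 → 172 → 86 → 43 → 130 → 65 → 196 → 98 → 49 → 148 → 74 → 37 → 112 → 56 → 28 → 14 → 7 → 22 → 11 → 34 → 17 → 52 → 26 → 13 → 40 → 20 → 10 → 5 → 16 → 8 → 4 → 2 → 1
Total steps = 42

42 steps


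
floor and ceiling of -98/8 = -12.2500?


-98/8 = -12.2500
floor = -13
ceil = -12

floor = -13, ceil = -12


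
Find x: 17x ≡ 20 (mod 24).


GCD(17, 24) = 1, unique solution
a^(-1) mod 24 = 17
x = 17 * 20 mod 24 = 4

x ≡ 4 (mod 24)


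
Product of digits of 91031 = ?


9 × 1 × 0 × 3 × 1 = 0


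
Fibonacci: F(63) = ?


Sequence: 1, 1, 2, 3, 5, 8, 13, 21, 34, 55, 89, 144, 233, 377, 610, 987, 1597, 2584, 4181, 6765, 10946, 17711, 28657, 46368, 75025, 121393, 196418, 317811, 514229, 832040, 1346269, 2178309, 3524578, 5702887, 9227465, 14930352, 24157817, 39088169, 63245986, 102334155, 165580141, 267914296, 433494437, 701408733, 1134903170, 1836311903, 2971215073, 4807526976, 7778742049, 12586269025, 20365011074, 32951280099, 53316291173, 86267571272, 139583862445, 225851433717, 365435296162, 591286729879, 956722026041, 1548008755920, 2504730781961, 4052739537881, 6557470319842
F(63) = 6557470319842


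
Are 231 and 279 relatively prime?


Euclidean algorithm:
279 = 1 * 231 + 48
231 = 4 * 48 + 39
48 = 1 * 39 + 9
39 = 4 * 9 + 3
9 = 3 * 3 + 0
GCD(231, 279) = 3

No, not coprime (GCD = 3)


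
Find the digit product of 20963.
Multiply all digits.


2 × 0 × 9 × 6 × 3 = 0


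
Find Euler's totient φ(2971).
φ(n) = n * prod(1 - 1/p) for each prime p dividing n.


2971 = 2971
Prime factors: 2971
φ(2971) = 2971 × (1-1/2971)
= 2971 × 2970/2971 = 2970

φ(2971) = 2970


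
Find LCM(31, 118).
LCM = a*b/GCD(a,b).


GCD(31, 118) = 1
LCM = 31*118/1 = 3658/1 = 3658

LCM = 3658


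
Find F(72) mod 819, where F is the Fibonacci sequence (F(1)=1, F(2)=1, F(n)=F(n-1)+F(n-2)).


F(k) mod 819 for k=1..72:
1, 1, 2, 3, 5, 8, 13, 21, 34, 55, 89, 144, 233, 377, 610, 168, 778, 127, 86, 213, 299, 512, 811, 504, 496, 181, 677, 39, 716, 755, 652, 588, 421, 190, 611, 801, 593, 575, 349, 105, 454, 559, 194, 753, 128, 62, 190, 252, 442, 694, 317, 192, 509, 701, 391, 273, 664, 118, 782, 81, 44, 125, 169, 294, 463, 757, 401, 339, 740, 260, 181, 441
F(72) mod 819 = 441


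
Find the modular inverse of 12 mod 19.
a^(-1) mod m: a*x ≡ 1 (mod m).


Use the extended Euclidean algorithm on (19, 12); each row r = 19*s + 12*t:
r=19, s=1, t=0
r=12, s=0, t=1
q=1: r=7, s=1, t=-1   [19*(1) + 12*(-1) = 7]
q=1: r=5, s=-1, t=2   [19*(-1) + 12*(2) = 5]
q=1: r=2, s=2, t=-3   [19*(2) + 12*(-3) = 2]
q=2: r=1, s=-5, t=8   [19*(-5) + 12*(8) = 1]
q=2: r=0, s=12, t=-19   [19*(12) + 12*(-19) = 0]
GCD = 1 with t = 8, so 12*(8) ≡ 1 (mod 19)
Inverse = 8 mod 19 = 8
Check: 12 * 8 = 96 ≡ 1 (mod 19)

12^(-1) ≡ 8 (mod 19)


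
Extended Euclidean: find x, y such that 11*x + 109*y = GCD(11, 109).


Tabular extended Euclidean (each row: r = 11*s + 109*t):
r=11, s=1, t=0
r=109, s=0, t=1
q=0: r=11, s=1, t=0   [11*(1) + 109*(0) = 11]
q=9: r=10, s=-9, t=1   [11*(-9) + 109*(1) = 10]
q=1: r=1, s=10, t=-1   [11*(10) + 109*(-1) = 1]
q=10: r=0, s=-109, t=11   [11*(-109) + 109*(11) = 0]
GCD = 1; from the row with r=1: x=10, y=-1
Check: 11*(10) + 109*(-1) = 110 - 109 = 1

GCD = 1, x = 10, y = -1


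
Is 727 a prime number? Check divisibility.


Check divisors up to sqrt(727) = 26.9629
No divisors found.
727 is prime.

Yes, 727 is prime


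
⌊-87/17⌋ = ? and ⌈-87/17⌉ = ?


-87/17 = -5.1176
floor = -6
ceil = -5

floor = -6, ceil = -5


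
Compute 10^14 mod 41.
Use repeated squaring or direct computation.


10^1 mod 41 = 10
10^2 mod 41 = 18
10^3 mod 41 = 16
10^4 mod 41 = 37
10^5 mod 41 = 1
10^6 mod 41 = 10
10^7 mod 41 = 18
10^8 mod 41 = 16
10^9 mod 41 = 37
10^10 mod 41 = 1
10^11 mod 41 = 10
10^12 mod 41 = 18
10^13 mod 41 = 16
10^14 mod 41 = 37


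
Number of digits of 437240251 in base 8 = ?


437240251 in base 8 = 3203740673
Number of digits = 10

10 digits (base 8)


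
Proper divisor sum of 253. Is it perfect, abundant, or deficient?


Proper divisors: 1, 11, 23
Sum = 1 + 11 + 23 = 35
35 < 253 → deficient

s(253) = 35 (deficient)


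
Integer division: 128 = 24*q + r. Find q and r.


128 = 24 * 5 + 8
Check: 120 + 8 = 128

q = 5, r = 8


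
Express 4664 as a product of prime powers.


4664 / 2 = 2332
2332 / 2 = 1166
1166 / 2 = 583
583 / 11 = 53
53 / 53 = 1
4664 = 2^3 × 11 × 53


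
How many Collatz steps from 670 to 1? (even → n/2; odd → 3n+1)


670 → 335 → 1006 → 503 → 1510 → 755 → 2266 → 1133 → 3400 → 1700 → 850 → 425 → 1276 → 638 → 319 → 958 → 479 → 1438 → 719 → 2158 → 1079 → 3238 → 1619 → 4858 → 2429 → 7288 → 3644 → 1822 → 911 → 2734 → 1367 → 4102 → 2051 → 6154 → 3077 → 9232 → 4616 → 2308 → 1154 → 577 → 1732 → 866 → 433 → 1300 → 650 → 325 → 976 → 488 → 244 → 122 → 61 → 184 → 92 → 46 → 23 → 70 → 35 → 106 → 53 → 160 → 80 → 40 → 20 → 10 → 5 → 16 → 8 → 4 → 2 → 1
Total steps = 69

69 steps


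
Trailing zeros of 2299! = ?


floor(2299/5) = 459
floor(2299/25) = 91
floor(2299/125) = 18
floor(2299/625) = 3
Total = 571

571 trailing zeros


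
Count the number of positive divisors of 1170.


1170 = 2^1 × 3^2 × 5^1 × 13^1
d(1170) = (1+1) × (2+1) × (1+1) × (1+1) = 24

24 divisors
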